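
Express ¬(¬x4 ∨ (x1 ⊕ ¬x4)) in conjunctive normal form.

¬(¬x4 ∨ (x1 ⊕ ¬x4))
≡ ¬(¬x4 ∨ ((x1 ∨ ¬x4) ∧ ¬(x1 ∧ ¬x4)))   [expand ⊕]
≡ ¬¬x4 ∧ ¬((x1 ∨ ¬x4) ∧ ¬(x1 ∧ ¬x4))   [De Morgan]
≡ x4 ∧ ¬((x1 ∨ ¬x4) ∧ ¬(x1 ∧ ¬x4))   [double negation]
≡ x4 ∧ (¬(x1 ∨ ¬x4) ∨ ¬¬(x1 ∧ ¬x4))   [De Morgan]
≡ x4 ∧ ((¬x1 ∧ ¬¬x4) ∨ ¬¬(x1 ∧ ¬x4))   [De Morgan]
≡ x4 ∧ ((¬x1 ∧ x4) ∨ ¬¬(x1 ∧ ¬x4))   [double negation]
≡ x4 ∧ ((¬x1 ∧ x4) ∨ (x1 ∧ ¬x4))   [double negation]
≡ x4 ∧ (¬x1 ∨ x1) ∧ (¬x1 ∨ ¬x4) ∧ (x4 ∨ x1) ∧ (x4 ∨ ¬x4)   [distribute ∨ over ∧]
≡ x4 ∧ (¬x1 ∨ ¬x4)   [simplify]

x4 ∧ (¬x1 ∨ ¬x4)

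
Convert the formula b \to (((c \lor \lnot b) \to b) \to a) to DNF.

b \to (((c \lor \lnot b) \to b) \to a)
= \lnot b \lor (((c \lor \lnot b) \to b) \to a)   [eliminate \to]
= \lnot b \lor \lnot ((c \lor \lnot b) \to b) \lor a   [eliminate \to]
= \lnot b \lor \lnot (\lnot (c \lor \lnot b) \lor b) \lor a   [eliminate \to]
= \lnot b \lor (\lnot \lnot (c \lor \lnot b) \land \lnot b) \lor a   [De Morgan]
= \lnot b \lor ((c \lor \lnot b) \land \lnot b) \lor a   [double negation]
= \lnot b \lor (c \land \lnot b) \lor (\lnot b \land \lnot b) \lor a   [distribute \land over \lor]
= \lnot b \lor a   [simplify]

\lnot b \lor a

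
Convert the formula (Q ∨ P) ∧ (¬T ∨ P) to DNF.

(Q ∨ P) ∧ (¬T ∨ P)
≡ Q ∧ ¬T ∨ Q ∧ P ∨ P ∧ ¬T ∨ P ∧ P   — distribute ∧ over ∨
≡ Q ∧ ¬T ∨ P   — simplify

Q ∧ ¬T ∨ P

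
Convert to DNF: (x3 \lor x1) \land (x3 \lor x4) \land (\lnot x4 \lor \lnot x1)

(x3 \land \lnot x4) \lor (x3 \land \lnot x1)

(x3 \lor x1) \land (x3 \lor x4) \land (\lnot x4 \lor \lnot x1)
≡ (x3 \land x3 \land \lnot x4) \lor (x3 \land x3 \land \lnot x1) \lor (x3 \land x4 \land \lnot x4) \lor (x3 \land x4 \land \lnot x1) \lor (x1 \land x3 \land \lnot x4) \lor (x1 \land x3 \land \lnot x1) \lor (x1 \land x4 \land \lnot x4) \lor (x1 \land x4 \land \lnot x1)   [distribute \land over \lor]
≡ (x3 \land \lnot x4) \lor (x3 \land \lnot x1)   [simplify]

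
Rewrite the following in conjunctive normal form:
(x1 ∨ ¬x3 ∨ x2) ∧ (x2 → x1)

(x1 ∨ ¬x3 ∨ x2) ∧ (x2 → x1)
≡ (x1 ∨ ¬x3 ∨ x2) ∧ (¬x2 ∨ x1)   [eliminate →]

(x1 ∨ ¬x3 ∨ x2) ∧ (¬x2 ∨ x1)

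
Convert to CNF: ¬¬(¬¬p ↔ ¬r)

¬¬(¬¬p ↔ ¬r)
≡ ¬¬((¬¬p → ¬r) ∧ (¬r → ¬¬p))   [eliminate ↔]
≡ ¬¬((¬¬¬p ∨ ¬r) ∧ (¬r → ¬¬p))   [eliminate →]
≡ ¬¬((¬¬¬p ∨ ¬r) ∧ (¬¬r ∨ ¬¬p))   [eliminate →]
≡ (¬¬¬p ∨ ¬r) ∧ (¬¬r ∨ ¬¬p)   [double negation]
≡ (¬p ∨ ¬r) ∧ (¬¬r ∨ ¬¬p)   [double negation]
≡ (¬p ∨ ¬r) ∧ (r ∨ ¬¬p)   [double negation]
≡ (¬p ∨ ¬r) ∧ (r ∨ p)   [double negation]

(¬p ∨ ¬r) ∧ (r ∨ p)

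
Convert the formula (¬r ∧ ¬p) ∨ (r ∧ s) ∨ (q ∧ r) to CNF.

(¬r ∨ s ∨ q) ∧ (¬p ∨ r) ∧ (¬p ∨ s ∨ q)

(¬r ∧ ¬p) ∨ (r ∧ s) ∨ (q ∧ r)
⇔ (¬r ∨ r ∨ q) ∧ (¬r ∨ r ∨ r) ∧ (¬r ∨ s ∨ q) ∧ (¬r ∨ s ∨ r) ∧ (¬p ∨ r ∨ q) ∧ (¬p ∨ r ∨ r) ∧ (¬p ∨ s ∨ q) ∧ (¬p ∨ s ∨ r)   [distribute ∨ over ∧]
⇔ (¬r ∨ s ∨ q) ∧ (¬p ∨ r) ∧ (¬p ∨ s ∨ q)   [simplify]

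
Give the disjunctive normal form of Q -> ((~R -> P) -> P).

Q -> ((~R -> P) -> P)
≡ ~Q | ((~R -> P) -> P)   — eliminate ->
≡ ~Q | ~(~R -> P) | P   — eliminate ->
≡ ~Q | ~(~~R | P) | P   — eliminate ->
≡ ~Q | (~~~R & ~P) | P   — De Morgan
≡ ~Q | (~R & ~P) | P   — double negation

~Q | (~R & ~P) | P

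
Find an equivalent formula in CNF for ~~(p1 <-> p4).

~~(p1 <-> p4)
⇔ ~~((p1 -> p4) & (p4 -> p1))   (eliminate <->)
⇔ ~~((~p1 | p4) & (p4 -> p1))   (eliminate ->)
⇔ ~~((~p1 | p4) & (~p4 | p1))   (eliminate ->)
⇔ (~p1 | p4) & (~p4 | p1)   (double negation)

(~p1 | p4) & (~p4 | p1)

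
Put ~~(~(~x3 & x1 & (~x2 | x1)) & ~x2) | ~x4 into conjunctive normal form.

(x3 | ~x1 | ~x4) & (~x2 | ~x4)

~~(~(~x3 & x1 & (~x2 | x1)) & ~x2) | ~x4
≡ (~(~x3 & x1 & (~x2 | x1)) & ~x2) | ~x4   (double negation)
≡ ((~~x3 | ~x1 | ~(~x2 | x1)) & ~x2) | ~x4   (De Morgan)
≡ ((x3 | ~x1 | ~(~x2 | x1)) & ~x2) | ~x4   (double negation)
≡ ((x3 | ~x1 | (~~x2 & ~x1)) & ~x2) | ~x4   (De Morgan)
≡ ((x3 | ~x1 | (x2 & ~x1)) & ~x2) | ~x4   (double negation)
≡ (x3 | ~x1 | x2 | ~x4) & (x3 | ~x1 | ~x1 | ~x4) & (~x2 | ~x4)   (distribute | over &)
≡ (x3 | ~x1 | ~x4) & (~x2 | ~x4)   (simplify)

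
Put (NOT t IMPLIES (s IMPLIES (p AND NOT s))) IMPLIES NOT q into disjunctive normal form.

(NOT t IMPLIES (s IMPLIES (p AND NOT s))) IMPLIES NOT q
≡ NOT (NOT t IMPLIES (s IMPLIES (p AND NOT s))) OR NOT q   — eliminate IMPLIES
≡ NOT (NOT NOT t OR (s IMPLIES (p AND NOT s))) OR NOT q   — eliminate IMPLIES
≡ NOT (NOT NOT t OR NOT s OR (p AND NOT s)) OR NOT q   — eliminate IMPLIES
≡ (NOT NOT NOT t AND NOT NOT s AND NOT (p AND NOT s)) OR NOT q   — De Morgan
≡ (NOT t AND NOT NOT s AND NOT (p AND NOT s)) OR NOT q   — double negation
≡ (NOT t AND s AND NOT (p AND NOT s)) OR NOT q   — double negation
≡ (NOT t AND s AND (NOT p OR NOT NOT s)) OR NOT q   — De Morgan
≡ (NOT t AND s AND (NOT p OR s)) OR NOT q   — double negation
≡ (NOT t AND s AND NOT p) OR (NOT t AND s AND s) OR NOT q   — distribute AND over OR
≡ (NOT t AND s) OR NOT q   — simplify

(NOT t AND s) OR NOT q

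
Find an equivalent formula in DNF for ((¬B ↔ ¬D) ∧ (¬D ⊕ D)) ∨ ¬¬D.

((¬B ↔ ¬D) ∧ (¬D ⊕ D)) ∨ ¬¬D
= ((¬B → ¬D) ∧ (¬D → ¬B) ∧ (¬D ⊕ D)) ∨ ¬¬D   (eliminate ↔)
= ((¬¬B ∨ ¬D) ∧ (¬D → ¬B) ∧ (¬D ⊕ D)) ∨ ¬¬D   (eliminate →)
= ((¬¬B ∨ ¬D) ∧ (¬¬D ∨ ¬B) ∧ (¬D ⊕ D)) ∨ ¬¬D   (eliminate →)
= ((¬¬B ∨ ¬D) ∧ (¬¬D ∨ ¬B) ∧ ((¬D ∧ ¬D) ∨ (¬¬D ∧ D))) ∨ ¬¬D   (expand ⊕)
= ((B ∨ ¬D) ∧ (¬¬D ∨ ¬B) ∧ ((¬D ∧ ¬D) ∨ (¬¬D ∧ D))) ∨ ¬¬D   (double negation)
= ((B ∨ ¬D) ∧ (D ∨ ¬B) ∧ ((¬D ∧ ¬D) ∨ (¬¬D ∧ D))) ∨ ¬¬D   (double negation)
= ((B ∨ ¬D) ∧ (D ∨ ¬B) ∧ ((¬D ∧ ¬D) ∨ (D ∧ D))) ∨ ¬¬D   (double negation)
= ((B ∨ ¬D) ∧ (D ∨ ¬B) ∧ ((¬D ∧ ¬D) ∨ (D ∧ D))) ∨ D   (double negation)
= (B ∧ D ∧ ¬D ∧ ¬D) ∨ (B ∧ D ∧ D ∧ D) ∨ (B ∧ ¬B ∧ ¬D ∧ ¬D) ∨ (B ∧ ¬B ∧ D ∧ D) ∨ (¬D ∧ D ∧ ¬D ∧ ¬D) ∨ (¬D ∧ D ∧ D ∧ D) ∨ (¬D ∧ ¬B ∧ ¬D ∧ ¬D) ∨ (¬D ∧ ¬B ∧ D ∧ D) ∨ D   (distribute ∧ over ∨)
= (¬D ∧ ¬B) ∨ D   (simplify)

(¬D ∧ ¬B) ∨ D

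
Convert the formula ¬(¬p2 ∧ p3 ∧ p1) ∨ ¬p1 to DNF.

¬(¬p2 ∧ p3 ∧ p1) ∨ ¬p1
≡ ¬¬p2 ∨ ¬p3 ∨ ¬p1 ∨ ¬p1   [De Morgan]
≡ p2 ∨ ¬p3 ∨ ¬p1 ∨ ¬p1   [double negation]
≡ p2 ∨ ¬p3 ∨ ¬p1   [simplify]

p2 ∨ ¬p3 ∨ ¬p1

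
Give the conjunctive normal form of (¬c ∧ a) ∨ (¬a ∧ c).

(¬c ∨ ¬a) ∧ (a ∨ c)

(¬c ∧ a) ∨ (¬a ∧ c)
⇔ (¬c ∨ ¬a) ∧ (¬c ∨ c) ∧ (a ∨ ¬a) ∧ (a ∨ c)   — distribute ∨ over ∧
⇔ (¬c ∨ ¬a) ∧ (a ∨ c)   — simplify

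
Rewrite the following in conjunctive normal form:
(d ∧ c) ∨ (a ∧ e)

(d ∨ a) ∧ (d ∨ e) ∧ (c ∨ a) ∧ (c ∨ e)

(d ∧ c) ∨ (a ∧ e)
≡ (d ∨ a) ∧ (d ∨ e) ∧ (c ∨ a) ∧ (c ∨ e)   (distribute ∨ over ∧)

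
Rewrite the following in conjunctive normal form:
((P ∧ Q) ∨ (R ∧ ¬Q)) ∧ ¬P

((P ∧ Q) ∨ (R ∧ ¬Q)) ∧ ¬P
≡ (P ∨ R) ∧ (P ∨ ¬Q) ∧ (Q ∨ R) ∧ (Q ∨ ¬Q) ∧ ¬P   (distribute ∨ over ∧)
≡ (P ∨ R) ∧ (P ∨ ¬Q) ∧ (Q ∨ R) ∧ ¬P   (simplify)

(P ∨ R) ∧ (P ∨ ¬Q) ∧ (Q ∨ R) ∧ ¬P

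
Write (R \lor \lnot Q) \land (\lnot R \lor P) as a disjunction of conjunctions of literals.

(R \lor \lnot Q) \land (\lnot R \lor P)
⇔ (R \land \lnot R) \lor (R \land P) \lor (\lnot Q \land \lnot R) \lor (\lnot Q \land P)
⇔ (R \land P) \lor (\lnot Q \land \lnot R) \lor (\lnot Q \land P)

(R \land P) \lor (\lnot Q \land \lnot R) \lor (\lnot Q \land P)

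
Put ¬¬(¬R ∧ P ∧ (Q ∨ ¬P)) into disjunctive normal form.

¬R ∧ P ∧ Q

¬¬(¬R ∧ P ∧ (Q ∨ ¬P))
≡ ¬R ∧ P ∧ (Q ∨ ¬P)   [double negation]
≡ (¬R ∧ P ∧ Q) ∨ (¬R ∧ P ∧ ¬P)   [distribute ∧ over ∨]
≡ ¬R ∧ P ∧ Q   [simplify]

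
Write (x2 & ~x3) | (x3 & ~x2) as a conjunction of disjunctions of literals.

(x2 | x3) & (~x3 | ~x2)

(x2 & ~x3) | (x3 & ~x2)
= (x2 | x3) & (x2 | ~x2) & (~x3 | x3) & (~x3 | ~x2)   — distribute | over &
= (x2 | x3) & (~x3 | ~x2)   — simplify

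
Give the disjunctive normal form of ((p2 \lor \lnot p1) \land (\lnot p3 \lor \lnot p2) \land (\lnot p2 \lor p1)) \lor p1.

((p2 \lor \lnot p1) \land (\lnot p3 \lor \lnot p2) \land (\lnot p2 \lor p1)) \lor p1
≡ (p2 \land \lnot p3 \land \lnot p2) \lor (p2 \land \lnot p3 \land p1) \lor (p2 \land \lnot p2 \land \lnot p2) \lor (p2 \land \lnot p2 \land p1) \lor (\lnot p1 \land \lnot p3 \land \lnot p2) \lor (\lnot p1 \land \lnot p3 \land p1) \lor (\lnot p1 \land \lnot p2 \land \lnot p2) \lor (\lnot p1 \land \lnot p2 \land p1) \lor p1   [distribute \land over \lor]
≡ (\lnot p1 \land \lnot p2) \lor p1   [simplify]

(\lnot p1 \land \lnot p2) \lor p1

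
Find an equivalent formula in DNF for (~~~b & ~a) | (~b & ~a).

(~~~b & ~a) | (~b & ~a)
≡ (~b & ~a) | (~b & ~a)   [double negation]
≡ ~b & ~a   [simplify]

~b & ~a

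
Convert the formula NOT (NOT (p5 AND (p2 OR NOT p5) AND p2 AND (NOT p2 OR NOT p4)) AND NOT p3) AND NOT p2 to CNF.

NOT (NOT (p5 AND (p2 OR NOT p5) AND p2 AND (NOT p2 OR NOT p4)) AND NOT p3) AND NOT p2
≡ (NOT NOT (p5 AND (p2 OR NOT p5) AND p2 AND (NOT p2 OR NOT p4)) OR NOT NOT p3) AND NOT p2   (De Morgan)
≡ ((p5 AND (p2 OR NOT p5) AND p2 AND (NOT p2 OR NOT p4)) OR NOT NOT p3) AND NOT p2   (double negation)
≡ ((p5 AND (p2 OR NOT p5) AND p2 AND (NOT p2 OR NOT p4)) OR p3) AND NOT p2   (double negation)
≡ (p5 OR p3) AND (p2 OR NOT p5 OR p3) AND (p2 OR p3) AND (NOT p2 OR NOT p4 OR p3) AND NOT p2   (distribute OR over AND)
≡ (p5 OR p3) AND (p2 OR p3) AND NOT p2   (simplify)

(p5 OR p3) AND (p2 OR p3) AND NOT p2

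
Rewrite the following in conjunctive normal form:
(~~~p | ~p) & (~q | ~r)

(~~~p | ~p) & (~q | ~r)
= (~p | ~p) & (~q | ~r)   (double negation)
= ~p & (~q | ~r)   (simplify)

~p & (~q | ~r)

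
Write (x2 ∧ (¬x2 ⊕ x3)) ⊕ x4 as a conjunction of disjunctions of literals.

(x2 ∨ x4) ∧ (¬x2 ∨ x3 ∨ x4) ∧ (¬x2 ∨ ¬x3 ∨ ¬x4)

(x2 ∧ (¬x2 ⊕ x3)) ⊕ x4
⇔ ((x2 ∧ (¬x2 ⊕ x3)) ∨ x4) ∧ ¬(x2 ∧ (¬x2 ⊕ x3) ∧ x4)   — expand ⊕
⇔ ((x2 ∧ (¬x2 ∨ x3) ∧ ¬(¬x2 ∧ x3)) ∨ x4) ∧ ¬(x2 ∧ (¬x2 ⊕ x3) ∧ x4)   — expand ⊕
⇔ ((x2 ∧ (¬x2 ∨ x3) ∧ ¬(¬x2 ∧ x3)) ∨ x4) ∧ ¬(x2 ∧ (¬x2 ∨ x3) ∧ ¬(¬x2 ∧ x3) ∧ x4)   — expand ⊕
⇔ ((x2 ∧ (¬x2 ∨ x3) ∧ (¬¬x2 ∨ ¬x3)) ∨ x4) ∧ ¬(x2 ∧ (¬x2 ∨ x3) ∧ ¬(¬x2 ∧ x3) ∧ x4)   — De Morgan
⇔ ((x2 ∧ (¬x2 ∨ x3) ∧ (x2 ∨ ¬x3)) ∨ x4) ∧ ¬(x2 ∧ (¬x2 ∨ x3) ∧ ¬(¬x2 ∧ x3) ∧ x4)   — double negation
⇔ ((x2 ∧ (¬x2 ∨ x3) ∧ (x2 ∨ ¬x3)) ∨ x4) ∧ (¬x2 ∨ ¬(¬x2 ∨ x3) ∨ ¬¬(¬x2 ∧ x3) ∨ ¬x4)   — De Morgan
⇔ ((x2 ∧ (¬x2 ∨ x3) ∧ (x2 ∨ ¬x3)) ∨ x4) ∧ (¬x2 ∨ (¬¬x2 ∧ ¬x3) ∨ ¬¬(¬x2 ∧ x3) ∨ ¬x4)   — De Morgan
⇔ ((x2 ∧ (¬x2 ∨ x3) ∧ (x2 ∨ ¬x3)) ∨ x4) ∧ (¬x2 ∨ (x2 ∧ ¬x3) ∨ ¬¬(¬x2 ∧ x3) ∨ ¬x4)   — double negation
⇔ ((x2 ∧ (¬x2 ∨ x3) ∧ (x2 ∨ ¬x3)) ∨ x4) ∧ (¬x2 ∨ (x2 ∧ ¬x3) ∨ (¬x2 ∧ x3) ∨ ¬x4)   — double negation
⇔ (x2 ∨ x4) ∧ (¬x2 ∨ x3 ∨ x4) ∧ (x2 ∨ ¬x3 ∨ x4) ∧ (¬x2 ∨ x2 ∨ ¬x2 ∨ ¬x4) ∧ (¬x2 ∨ x2 ∨ x3 ∨ ¬x4) ∧ (¬x2 ∨ ¬x3 ∨ ¬x2 ∨ ¬x4) ∧ (¬x2 ∨ ¬x3 ∨ x3 ∨ ¬x4)   — distribute ∨ over ∧
⇔ (x2 ∨ x4) ∧ (¬x2 ∨ x3 ∨ x4) ∧ (¬x2 ∨ ¬x3 ∨ ¬x4)   — simplify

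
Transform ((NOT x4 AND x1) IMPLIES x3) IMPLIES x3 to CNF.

((NOT x4 AND x1) IMPLIES x3) IMPLIES x3
≡ NOT ((NOT x4 AND x1) IMPLIES x3) OR x3   [eliminate IMPLIES]
≡ NOT (NOT (NOT x4 AND x1) OR x3) OR x3   [eliminate IMPLIES]
≡ (NOT NOT (NOT x4 AND x1) AND NOT x3) OR x3   [De Morgan]
≡ (NOT x4 AND x1 AND NOT x3) OR x3   [double negation]
≡ (NOT x4 OR x3) AND (x1 OR x3) AND (NOT x3 OR x3)   [distribute OR over AND]
≡ (NOT x4 OR x3) AND (x1 OR x3)   [simplify]

(NOT x4 OR x3) AND (x1 OR x3)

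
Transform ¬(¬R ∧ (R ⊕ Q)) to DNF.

¬(¬R ∧ (R ⊕ Q))
≡ ¬(¬R ∧ ((R ∧ ¬Q) ∨ (¬R ∧ Q)))   [expand ⊕]
≡ ¬¬R ∨ ¬((R ∧ ¬Q) ∨ (¬R ∧ Q))   [De Morgan]
≡ R ∨ ¬((R ∧ ¬Q) ∨ (¬R ∧ Q))   [double negation]
≡ R ∨ (¬(R ∧ ¬Q) ∧ ¬(¬R ∧ Q))   [De Morgan]
≡ R ∨ ((¬R ∨ ¬¬Q) ∧ ¬(¬R ∧ Q))   [De Morgan]
≡ R ∨ ((¬R ∨ Q) ∧ ¬(¬R ∧ Q))   [double negation]
≡ R ∨ ((¬R ∨ Q) ∧ (¬¬R ∨ ¬Q))   [De Morgan]
≡ R ∨ ((¬R ∨ Q) ∧ (R ∨ ¬Q))   [double negation]
≡ R ∨ (¬R ∧ R) ∨ (¬R ∧ ¬Q) ∨ (Q ∧ R) ∨ (Q ∧ ¬Q)   [distribute ∧ over ∨]
≡ R ∨ (¬R ∧ ¬Q)   [simplify]

R ∨ (¬R ∧ ¬Q)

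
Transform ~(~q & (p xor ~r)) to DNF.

~(~q & (p xor ~r))
≡ ~(~q & ((p & ~~r) | (~p & ~r)))   [expand xor]
≡ ~~q | ~((p & ~~r) | (~p & ~r))   [De Morgan]
≡ q | ~((p & ~~r) | (~p & ~r))   [double negation]
≡ q | (~(p & ~~r) & ~(~p & ~r))   [De Morgan]
≡ q | ((~p | ~~~r) & ~(~p & ~r))   [De Morgan]
≡ q | ((~p | ~r) & ~(~p & ~r))   [double negation]
≡ q | ((~p | ~r) & (~~p | ~~r))   [De Morgan]
≡ q | ((~p | ~r) & (p | ~~r))   [double negation]
≡ q | ((~p | ~r) & (p | r))   [double negation]
≡ q | (~p & p) | (~p & r) | (~r & p) | (~r & r)   [distribute & over |]
≡ q | (~p & r) | (~r & p)   [simplify]

q | (~p & r) | (~r & p)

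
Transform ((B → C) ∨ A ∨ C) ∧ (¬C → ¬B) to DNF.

((B → C) ∨ A ∨ C) ∧ (¬C → ¬B)
⇔ (¬B ∨ C ∨ A ∨ C) ∧ (¬C → ¬B)   [eliminate →]
⇔ (¬B ∨ C ∨ A ∨ C) ∧ (¬¬C ∨ ¬B)   [eliminate →]
⇔ (¬B ∨ C ∨ A ∨ C) ∧ (C ∨ ¬B)   [double negation]
⇔ (¬B ∧ C) ∨ (¬B ∧ ¬B) ∨ (C ∧ C) ∨ (C ∧ ¬B) ∨ (A ∧ C) ∨ (A ∧ ¬B) ∨ (C ∧ C) ∨ (C ∧ ¬B)   [distribute ∧ over ∨]
⇔ ¬B ∨ C   [simplify]

¬B ∨ C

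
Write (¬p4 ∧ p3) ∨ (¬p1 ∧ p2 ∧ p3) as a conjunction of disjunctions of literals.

(¬p4 ∧ p3) ∨ (¬p1 ∧ p2 ∧ p3)
= (¬p4 ∨ ¬p1) ∧ (¬p4 ∨ p2) ∧ (¬p4 ∨ p3) ∧ (p3 ∨ ¬p1) ∧ (p3 ∨ p2) ∧ (p3 ∨ p3)   (distribute ∨ over ∧)
= (¬p4 ∨ ¬p1) ∧ (¬p4 ∨ p2) ∧ p3   (simplify)

(¬p4 ∨ ¬p1) ∧ (¬p4 ∨ p2) ∧ p3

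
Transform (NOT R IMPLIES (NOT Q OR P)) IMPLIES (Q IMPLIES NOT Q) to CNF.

(NOT R IMPLIES (NOT Q OR P)) IMPLIES (Q IMPLIES NOT Q)
⇔ NOT (NOT R IMPLIES (NOT Q OR P)) OR (Q IMPLIES NOT Q)   [eliminate IMPLIES]
⇔ NOT (NOT NOT R OR NOT Q OR P) OR (Q IMPLIES NOT Q)   [eliminate IMPLIES]
⇔ NOT (NOT NOT R OR NOT Q OR P) OR NOT Q OR NOT Q   [eliminate IMPLIES]
⇔ (NOT NOT NOT R AND NOT NOT Q AND NOT P) OR NOT Q OR NOT Q   [De Morgan]
⇔ (NOT R AND NOT NOT Q AND NOT P) OR NOT Q OR NOT Q   [double negation]
⇔ (NOT R AND Q AND NOT P) OR NOT Q OR NOT Q   [double negation]
⇔ (NOT R OR NOT Q OR NOT Q) AND (Q OR NOT Q OR NOT Q) AND (NOT P OR NOT Q OR NOT Q)   [distribute OR over AND]
⇔ (NOT R OR NOT Q) AND (NOT P OR NOT Q)   [simplify]

(NOT R OR NOT Q) AND (NOT P OR NOT Q)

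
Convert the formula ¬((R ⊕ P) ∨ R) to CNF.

¬((R ⊕ P) ∨ R)
≡ ¬(((R ∨ P) ∧ ¬(R ∧ P)) ∨ R)   [expand ⊕]
≡ ¬((R ∨ P) ∧ ¬(R ∧ P)) ∧ ¬R   [De Morgan]
≡ (¬(R ∨ P) ∨ ¬¬(R ∧ P)) ∧ ¬R   [De Morgan]
≡ ((¬R ∧ ¬P) ∨ ¬¬(R ∧ P)) ∧ ¬R   [De Morgan]
≡ ((¬R ∧ ¬P) ∨ (R ∧ P)) ∧ ¬R   [double negation]
≡ (¬R ∨ R) ∧ (¬R ∨ P) ∧ (¬P ∨ R) ∧ (¬P ∨ P) ∧ ¬R   [distribute ∨ over ∧]
≡ (¬P ∨ R) ∧ ¬R   [simplify]

(¬P ∨ R) ∧ ¬R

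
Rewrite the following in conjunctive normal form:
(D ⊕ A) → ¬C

(D ⊕ A) → ¬C
= ¬(D ⊕ A) ∨ ¬C   [eliminate →]
= ¬((D ∨ A) ∧ ¬(D ∧ A)) ∨ ¬C   [expand ⊕]
= ¬(D ∨ A) ∨ ¬¬(D ∧ A) ∨ ¬C   [De Morgan]
= (¬D ∧ ¬A) ∨ ¬¬(D ∧ A) ∨ ¬C   [De Morgan]
= (¬D ∧ ¬A) ∨ (D ∧ A) ∨ ¬C   [double negation]
= (¬D ∨ D ∨ ¬C) ∧ (¬D ∨ A ∨ ¬C) ∧ (¬A ∨ D ∨ ¬C) ∧ (¬A ∨ A ∨ ¬C)   [distribute ∨ over ∧]
= (¬D ∨ A ∨ ¬C) ∧ (¬A ∨ D ∨ ¬C)   [simplify]

(¬D ∨ A ∨ ¬C) ∧ (¬A ∨ D ∨ ¬C)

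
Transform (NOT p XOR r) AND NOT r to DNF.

NOT p AND NOT r

(NOT p XOR r) AND NOT r
= ((NOT p AND NOT r) OR (NOT NOT p AND r)) AND NOT r   — expand XOR
= ((NOT p AND NOT r) OR (p AND r)) AND NOT r   — double negation
= (NOT p AND NOT r AND NOT r) OR (p AND r AND NOT r)   — distribute AND over OR
= NOT p AND NOT r   — simplify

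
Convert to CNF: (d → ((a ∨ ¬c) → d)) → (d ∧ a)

(d → ((a ∨ ¬c) → d)) → (d ∧ a)
≡ ¬(d → ((a ∨ ¬c) → d)) ∨ (d ∧ a)   [eliminate →]
≡ ¬(¬d ∨ ((a ∨ ¬c) → d)) ∨ (d ∧ a)   [eliminate →]
≡ ¬(¬d ∨ ¬(a ∨ ¬c) ∨ d) ∨ (d ∧ a)   [eliminate →]
≡ (¬¬d ∧ ¬¬(a ∨ ¬c) ∧ ¬d) ∨ (d ∧ a)   [De Morgan]
≡ (d ∧ ¬¬(a ∨ ¬c) ∧ ¬d) ∨ (d ∧ a)   [double negation]
≡ (d ∧ (a ∨ ¬c) ∧ ¬d) ∨ (d ∧ a)   [double negation]
≡ (d ∨ d) ∧ (d ∨ a) ∧ (a ∨ ¬c ∨ d) ∧ (a ∨ ¬c ∨ a) ∧ (¬d ∨ d) ∧ (¬d ∨ a)   [distribute ∨ over ∧]
≡ d ∧ (a ∨ ¬c) ∧ (¬d ∨ a)   [simplify]

d ∧ (a ∨ ¬c) ∧ (¬d ∨ a)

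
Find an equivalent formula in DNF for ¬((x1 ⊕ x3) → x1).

¬x1 ∧ x3

¬((x1 ⊕ x3) → x1)
= ¬(¬(x1 ⊕ x3) ∨ x1)   [eliminate →]
= ¬(¬((x1 ∧ ¬x3) ∨ (¬x1 ∧ x3)) ∨ x1)   [expand ⊕]
= ¬¬((x1 ∧ ¬x3) ∨ (¬x1 ∧ x3)) ∧ ¬x1   [De Morgan]
= ((x1 ∧ ¬x3) ∨ (¬x1 ∧ x3)) ∧ ¬x1   [double negation]
= (x1 ∧ ¬x3 ∧ ¬x1) ∨ (¬x1 ∧ x3 ∧ ¬x1)   [distribute ∧ over ∨]
= ¬x1 ∧ x3   [simplify]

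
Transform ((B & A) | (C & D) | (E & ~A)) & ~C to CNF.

(B | C | E) & (B | C | ~A) & (B | D | E) & (B | D | ~A) & (A | C | E) & (A | D | E) & ~C

((B & A) | (C & D) | (E & ~A)) & ~C
≡ (B | C | E) & (B | C | ~A) & (B | D | E) & (B | D | ~A) & (A | C | E) & (A | C | ~A) & (A | D | E) & (A | D | ~A) & ~C   [distribute | over &]
≡ (B | C | E) & (B | C | ~A) & (B | D | E) & (B | D | ~A) & (A | C | E) & (A | D | E) & ~C   [simplify]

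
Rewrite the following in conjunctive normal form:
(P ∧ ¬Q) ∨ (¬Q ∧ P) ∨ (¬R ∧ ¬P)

(P ∨ ¬R) ∧ (¬Q ∨ ¬R) ∧ (¬Q ∨ ¬P)

(P ∧ ¬Q) ∨ (¬Q ∧ P) ∨ (¬R ∧ ¬P)
= (P ∨ ¬Q ∨ ¬R) ∧ (P ∨ ¬Q ∨ ¬P) ∧ (P ∨ P ∨ ¬R) ∧ (P ∨ P ∨ ¬P) ∧ (¬Q ∨ ¬Q ∨ ¬R) ∧ (¬Q ∨ ¬Q ∨ ¬P) ∧ (¬Q ∨ P ∨ ¬R) ∧ (¬Q ∨ P ∨ ¬P)   [distribute ∨ over ∧]
= (P ∨ ¬R) ∧ (¬Q ∨ ¬R) ∧ (¬Q ∨ ¬P)   [simplify]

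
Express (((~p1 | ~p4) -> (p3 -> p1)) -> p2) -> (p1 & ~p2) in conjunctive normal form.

(p1 | ~p3) & ~p2

(((~p1 | ~p4) -> (p3 -> p1)) -> p2) -> (p1 & ~p2)
≡ ~(((~p1 | ~p4) -> (p3 -> p1)) -> p2) | (p1 & ~p2)   (eliminate ->)
≡ ~(~((~p1 | ~p4) -> (p3 -> p1)) | p2) | (p1 & ~p2)   (eliminate ->)
≡ ~(~(~(~p1 | ~p4) | (p3 -> p1)) | p2) | (p1 & ~p2)   (eliminate ->)
≡ ~(~(~(~p1 | ~p4) | ~p3 | p1) | p2) | (p1 & ~p2)   (eliminate ->)
≡ (~~(~(~p1 | ~p4) | ~p3 | p1) & ~p2) | (p1 & ~p2)   (De Morgan)
≡ ((~(~p1 | ~p4) | ~p3 | p1) & ~p2) | (p1 & ~p2)   (double negation)
≡ (((~~p1 & ~~p4) | ~p3 | p1) & ~p2) | (p1 & ~p2)   (De Morgan)
≡ (((p1 & ~~p4) | ~p3 | p1) & ~p2) | (p1 & ~p2)   (double negation)
≡ (((p1 & p4) | ~p3 | p1) & ~p2) | (p1 & ~p2)   (double negation)
≡ (p1 | ~p3 | p1 | p1) & (p1 | ~p3 | p1 | ~p2) & (p4 | ~p3 | p1 | p1) & (p4 | ~p3 | p1 | ~p2) & (~p2 | p1) & (~p2 | ~p2)   (distribute | over &)
≡ (p1 | ~p3) & ~p2   (simplify)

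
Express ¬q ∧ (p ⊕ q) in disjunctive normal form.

¬q ∧ (p ⊕ q)
⇔ ¬q ∧ (p ∧ ¬q ∨ ¬p ∧ q)   [expand ⊕]
⇔ ¬q ∧ p ∧ ¬q ∨ ¬q ∧ ¬p ∧ q   [distribute ∧ over ∨]
⇔ ¬q ∧ p   [simplify]

¬q ∧ p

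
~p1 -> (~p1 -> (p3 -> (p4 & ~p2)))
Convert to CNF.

~p1 -> (~p1 -> (p3 -> (p4 & ~p2)))
= ~~p1 | (~p1 -> (p3 -> (p4 & ~p2)))   (eliminate ->)
= ~~p1 | ~~p1 | (p3 -> (p4 & ~p2))   (eliminate ->)
= ~~p1 | ~~p1 | ~p3 | (p4 & ~p2)   (eliminate ->)
= p1 | ~~p1 | ~p3 | (p4 & ~p2)   (double negation)
= p1 | p1 | ~p3 | (p4 & ~p2)   (double negation)
= (p1 | p1 | ~p3 | p4) & (p1 | p1 | ~p3 | ~p2)   (distribute | over &)
= (p1 | ~p3 | p4) & (p1 | ~p3 | ~p2)   (simplify)

(p1 | ~p3 | p4) & (p1 | ~p3 | ~p2)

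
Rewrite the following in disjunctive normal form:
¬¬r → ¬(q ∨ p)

¬¬r → ¬(q ∨ p)
= ¬¬¬r ∨ ¬(q ∨ p)   [eliminate →]
= ¬r ∨ ¬(q ∨ p)   [double negation]
= ¬r ∨ (¬q ∧ ¬p)   [De Morgan]

¬r ∨ (¬q ∧ ¬p)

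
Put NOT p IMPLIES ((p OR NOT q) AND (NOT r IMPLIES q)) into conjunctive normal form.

(p OR NOT q) AND (p OR r OR q)

NOT p IMPLIES ((p OR NOT q) AND (NOT r IMPLIES q))
⇔ NOT NOT p OR ((p OR NOT q) AND (NOT r IMPLIES q))   [eliminate IMPLIES]
⇔ NOT NOT p OR ((p OR NOT q) AND (NOT NOT r OR q))   [eliminate IMPLIES]
⇔ p OR ((p OR NOT q) AND (NOT NOT r OR q))   [double negation]
⇔ p OR ((p OR NOT q) AND (r OR q))   [double negation]
⇔ (p OR p OR NOT q) AND (p OR r OR q)   [distribute OR over AND]
⇔ (p OR NOT q) AND (p OR r OR q)   [simplify]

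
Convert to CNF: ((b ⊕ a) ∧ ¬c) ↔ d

((b ⊕ a) ∧ ¬c) ↔ d
≡ (((b ⊕ a) ∧ ¬c) → d) ∧ (d → ((b ⊕ a) ∧ ¬c))   (eliminate ↔)
≡ (¬((b ⊕ a) ∧ ¬c) ∨ d) ∧ (d → ((b ⊕ a) ∧ ¬c))   (eliminate →)
≡ (¬((b ∨ a) ∧ ¬(b ∧ a) ∧ ¬c) ∨ d) ∧ (d → ((b ⊕ a) ∧ ¬c))   (expand ⊕)
≡ (¬((b ∨ a) ∧ ¬(b ∧ a) ∧ ¬c) ∨ d) ∧ (¬d ∨ ((b ⊕ a) ∧ ¬c))   (eliminate →)
≡ (¬((b ∨ a) ∧ ¬(b ∧ a) ∧ ¬c) ∨ d) ∧ (¬d ∨ ((b ∨ a) ∧ ¬(b ∧ a) ∧ ¬c))   (expand ⊕)
≡ (¬(b ∨ a) ∨ ¬¬(b ∧ a) ∨ ¬¬c ∨ d) ∧ (¬d ∨ ((b ∨ a) ∧ ¬(b ∧ a) ∧ ¬c))   (De Morgan)
≡ ((¬b ∧ ¬a) ∨ ¬¬(b ∧ a) ∨ ¬¬c ∨ d) ∧ (¬d ∨ ((b ∨ a) ∧ ¬(b ∧ a) ∧ ¬c))   (De Morgan)
≡ ((¬b ∧ ¬a) ∨ (b ∧ a) ∨ ¬¬c ∨ d) ∧ (¬d ∨ ((b ∨ a) ∧ ¬(b ∧ a) ∧ ¬c))   (double negation)
≡ ((¬b ∧ ¬a) ∨ (b ∧ a) ∨ c ∨ d) ∧ (¬d ∨ ((b ∨ a) ∧ ¬(b ∧ a) ∧ ¬c))   (double negation)
≡ ((¬b ∧ ¬a) ∨ (b ∧ a) ∨ c ∨ d) ∧ (¬d ∨ ((b ∨ a) ∧ (¬b ∨ ¬a) ∧ ¬c))   (De Morgan)
≡ (¬b ∨ b ∨ c ∨ d) ∧ (¬b ∨ a ∨ c ∨ d) ∧ (¬a ∨ b ∨ c ∨ d) ∧ (¬a ∨ a ∨ c ∨ d) ∧ (¬d ∨ b ∨ a) ∧ (¬d ∨ ¬b ∨ ¬a) ∧ (¬d ∨ ¬c)   (distribute ∨ over ∧)
≡ (¬b ∨ a ∨ c ∨ d) ∧ (¬a ∨ b ∨ c ∨ d) ∧ (¬d ∨ b ∨ a) ∧ (¬d ∨ ¬b ∨ ¬a) ∧ (¬d ∨ ¬c)   (simplify)

(¬b ∨ a ∨ c ∨ d) ∧ (¬a ∨ b ∨ c ∨ d) ∧ (¬d ∨ b ∨ a) ∧ (¬d ∨ ¬b ∨ ¬a) ∧ (¬d ∨ ¬c)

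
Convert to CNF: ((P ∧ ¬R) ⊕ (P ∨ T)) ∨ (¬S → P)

((P ∧ ¬R) ⊕ (P ∨ T)) ∨ (¬S → P)
= (((P ∧ ¬R) ∨ P ∨ T) ∧ ¬(P ∧ ¬R ∧ (P ∨ T))) ∨ (¬S → P)   [expand ⊕]
= (((P ∧ ¬R) ∨ P ∨ T) ∧ ¬(P ∧ ¬R ∧ (P ∨ T))) ∨ ¬¬S ∨ P   [eliminate →]
= (((P ∧ ¬R) ∨ P ∨ T) ∧ (¬P ∨ ¬¬R ∨ ¬(P ∨ T))) ∨ ¬¬S ∨ P   [De Morgan]
= (((P ∧ ¬R) ∨ P ∨ T) ∧ (¬P ∨ R ∨ ¬(P ∨ T))) ∨ ¬¬S ∨ P   [double negation]
= (((P ∧ ¬R) ∨ P ∨ T) ∧ (¬P ∨ R ∨ (¬P ∧ ¬T))) ∨ ¬¬S ∨ P   [De Morgan]
= (((P ∧ ¬R) ∨ P ∨ T) ∧ (¬P ∨ R ∨ (¬P ∧ ¬T))) ∨ S ∨ P   [double negation]
= (P ∨ P ∨ T ∨ S ∨ P) ∧ (¬R ∨ P ∨ T ∨ S ∨ P) ∧ (¬P ∨ R ∨ ¬P ∨ S ∨ P) ∧ (¬P ∨ R ∨ ¬T ∨ S ∨ P)   [distribute ∨ over ∧]
= P ∨ T ∨ S   [simplify]

P ∨ T ∨ S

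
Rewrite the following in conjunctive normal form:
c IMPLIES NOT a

c IMPLIES NOT a
⇔ NOT c OR NOT a   [eliminate IMPLIES]

NOT c OR NOT a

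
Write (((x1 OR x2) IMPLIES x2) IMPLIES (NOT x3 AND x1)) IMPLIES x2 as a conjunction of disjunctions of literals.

(((x1 OR x2) IMPLIES x2) IMPLIES (NOT x3 AND x1)) IMPLIES x2
= NOT (((x1 OR x2) IMPLIES x2) IMPLIES (NOT x3 AND x1)) OR x2   (eliminate IMPLIES)
= NOT (NOT ((x1 OR x2) IMPLIES x2) OR (NOT x3 AND x1)) OR x2   (eliminate IMPLIES)
= NOT (NOT (NOT (x1 OR x2) OR x2) OR (NOT x3 AND x1)) OR x2   (eliminate IMPLIES)
= (NOT NOT (NOT (x1 OR x2) OR x2) AND NOT (NOT x3 AND x1)) OR x2   (De Morgan)
= ((NOT (x1 OR x2) OR x2) AND NOT (NOT x3 AND x1)) OR x2   (double negation)
= (((NOT x1 AND NOT x2) OR x2) AND NOT (NOT x3 AND x1)) OR x2   (De Morgan)
= (((NOT x1 AND NOT x2) OR x2) AND (NOT NOT x3 OR NOT x1)) OR x2   (De Morgan)
= (((NOT x1 AND NOT x2) OR x2) AND (x3 OR NOT x1)) OR x2   (double negation)
= (NOT x1 OR x2 OR x2) AND (NOT x2 OR x2 OR x2) AND (x3 OR NOT x1 OR x2)   (distribute OR over AND)
= NOT x1 OR x2   (simplify)

NOT x1 OR x2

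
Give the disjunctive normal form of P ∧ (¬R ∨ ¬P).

P ∧ ¬R

P ∧ (¬R ∨ ¬P)
≡ (P ∧ ¬R) ∨ (P ∧ ¬P)   (distribute ∧ over ∨)
≡ P ∧ ¬R   (simplify)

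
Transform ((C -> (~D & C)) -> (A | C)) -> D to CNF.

((C -> (~D & C)) -> (A | C)) -> D
≡ ~((C -> (~D & C)) -> (A | C)) | D   — eliminate ->
≡ ~(~(C -> (~D & C)) | A | C) | D   — eliminate ->
≡ ~(~(~C | (~D & C)) | A | C) | D   — eliminate ->
≡ (~~(~C | (~D & C)) & ~A & ~C) | D   — De Morgan
≡ ((~C | (~D & C)) & ~A & ~C) | D   — double negation
≡ (~C | ~D | D) & (~C | C | D) & (~A | D) & (~C | D)   — distribute | over &
≡ (~A | D) & (~C | D)   — simplify

(~A | D) & (~C | D)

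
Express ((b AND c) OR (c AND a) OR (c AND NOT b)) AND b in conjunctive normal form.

c AND b

((b AND c) OR (c AND a) OR (c AND NOT b)) AND b
= (b OR c OR c) AND (b OR c OR NOT b) AND (b OR a OR c) AND (b OR a OR NOT b) AND (c OR c OR c) AND (c OR c OR NOT b) AND (c OR a OR c) AND (c OR a OR NOT b) AND b   [distribute OR over AND]
= c AND b   [simplify]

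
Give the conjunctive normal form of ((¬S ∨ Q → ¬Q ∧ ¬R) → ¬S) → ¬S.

((¬S ∨ Q → ¬Q ∧ ¬R) → ¬S) → ¬S
⇔ ¬((¬S ∨ Q → ¬Q ∧ ¬R) → ¬S) ∨ ¬S   [eliminate →]
⇔ ¬(¬(¬S ∨ Q → ¬Q ∧ ¬R) ∨ ¬S) ∨ ¬S   [eliminate →]
⇔ ¬(¬(¬(¬S ∨ Q) ∨ ¬Q ∧ ¬R) ∨ ¬S) ∨ ¬S   [eliminate →]
⇔ ¬¬(¬(¬S ∨ Q) ∨ ¬Q ∧ ¬R) ∧ ¬¬S ∨ ¬S   [De Morgan]
⇔ (¬(¬S ∨ Q) ∨ ¬Q ∧ ¬R) ∧ ¬¬S ∨ ¬S   [double negation]
⇔ (¬¬S ∧ ¬Q ∨ ¬Q ∧ ¬R) ∧ ¬¬S ∨ ¬S   [De Morgan]
⇔ (S ∧ ¬Q ∨ ¬Q ∧ ¬R) ∧ ¬¬S ∨ ¬S   [double negation]
⇔ (S ∧ ¬Q ∨ ¬Q ∧ ¬R) ∧ S ∨ ¬S   [double negation]
⇔ (S ∨ ¬Q ∨ ¬S) ∧ (S ∨ ¬R ∨ ¬S) ∧ (¬Q ∨ ¬Q ∨ ¬S) ∧ (¬Q ∨ ¬R ∨ ¬S) ∧ (S ∨ ¬S)   [distribute ∨ over ∧]
⇔ ¬Q ∨ ¬S   [simplify]

¬Q ∨ ¬S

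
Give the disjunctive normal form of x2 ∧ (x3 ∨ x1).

(x2 ∧ x3) ∨ (x2 ∧ x1)

x2 ∧ (x3 ∨ x1)
≡ (x2 ∧ x3) ∨ (x2 ∧ x1)   (distribute ∧ over ∨)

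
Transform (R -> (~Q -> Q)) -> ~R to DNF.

(R & ~Q) | ~R

(R -> (~Q -> Q)) -> ~R
≡ ~(R -> (~Q -> Q)) | ~R   (eliminate ->)
≡ ~(~R | (~Q -> Q)) | ~R   (eliminate ->)
≡ ~(~R | ~~Q | Q) | ~R   (eliminate ->)
≡ (~~R & ~~~Q & ~Q) | ~R   (De Morgan)
≡ (R & ~~~Q & ~Q) | ~R   (double negation)
≡ (R & ~Q & ~Q) | ~R   (double negation)
≡ (R & ~Q) | ~R   (simplify)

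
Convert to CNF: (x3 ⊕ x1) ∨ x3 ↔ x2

(x3 ⊕ x1) ∨ x3 ↔ x2
⇔ ((x3 ⊕ x1) ∨ x3 → x2) ∧ (x2 → (x3 ⊕ x1) ∨ x3)   — eliminate ↔
⇔ (¬((x3 ⊕ x1) ∨ x3) ∨ x2) ∧ (x2 → (x3 ⊕ x1) ∨ x3)   — eliminate →
⇔ (¬((x3 ∨ x1) ∧ ¬(x3 ∧ x1) ∨ x3) ∨ x2) ∧ (x2 → (x3 ⊕ x1) ∨ x3)   — expand ⊕
⇔ (¬((x3 ∨ x1) ∧ ¬(x3 ∧ x1) ∨ x3) ∨ x2) ∧ (¬x2 ∨ (x3 ⊕ x1) ∨ x3)   — eliminate →
⇔ (¬((x3 ∨ x1) ∧ ¬(x3 ∧ x1) ∨ x3) ∨ x2) ∧ (¬x2 ∨ (x3 ∨ x1) ∧ ¬(x3 ∧ x1) ∨ x3)   — expand ⊕
⇔ (¬((x3 ∨ x1) ∧ ¬(x3 ∧ x1)) ∧ ¬x3 ∨ x2) ∧ (¬x2 ∨ (x3 ∨ x1) ∧ ¬(x3 ∧ x1) ∨ x3)   — De Morgan
⇔ ((¬(x3 ∨ x1) ∨ ¬¬(x3 ∧ x1)) ∧ ¬x3 ∨ x2) ∧ (¬x2 ∨ (x3 ∨ x1) ∧ ¬(x3 ∧ x1) ∨ x3)   — De Morgan
⇔ ((¬x3 ∧ ¬x1 ∨ ¬¬(x3 ∧ x1)) ∧ ¬x3 ∨ x2) ∧ (¬x2 ∨ (x3 ∨ x1) ∧ ¬(x3 ∧ x1) ∨ x3)   — De Morgan
⇔ ((¬x3 ∧ ¬x1 ∨ x3 ∧ x1) ∧ ¬x3 ∨ x2) ∧ (¬x2 ∨ (x3 ∨ x1) ∧ ¬(x3 ∧ x1) ∨ x3)   — double negation
⇔ ((¬x3 ∧ ¬x1 ∨ x3 ∧ x1) ∧ ¬x3 ∨ x2) ∧ (¬x2 ∨ (x3 ∨ x1) ∧ (¬x3 ∨ ¬x1) ∨ x3)   — De Morgan
⇔ (¬x3 ∨ x3 ∨ x2) ∧ (¬x3 ∨ x1 ∨ x2) ∧ (¬x1 ∨ x3 ∨ x2) ∧ (¬x1 ∨ x1 ∨ x2) ∧ (¬x3 ∨ x2) ∧ (¬x2 ∨ x3 ∨ x1 ∨ x3) ∧ (¬x2 ∨ ¬x3 ∨ ¬x1 ∨ x3)   — distribute ∨ over ∧
⇔ (¬x1 ∨ x3 ∨ x2) ∧ (¬x3 ∨ x2) ∧ (¬x2 ∨ x3 ∨ x1)   — simplify

(¬x1 ∨ x3 ∨ x2) ∧ (¬x3 ∨ x2) ∧ (¬x2 ∨ x3 ∨ x1)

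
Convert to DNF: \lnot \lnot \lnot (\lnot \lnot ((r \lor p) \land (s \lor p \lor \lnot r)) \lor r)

\lnot r \land \lnot p

\lnot \lnot \lnot (\lnot \lnot ((r \lor p) \land (s \lor p \lor \lnot r)) \lor r)
≡ \lnot (\lnot \lnot ((r \lor p) \land (s \lor p \lor \lnot r)) \lor r)   (double negation)
≡ \lnot \lnot \lnot ((r \lor p) \land (s \lor p \lor \lnot r)) \land \lnot r   (De Morgan)
≡ \lnot ((r \lor p) \land (s \lor p \lor \lnot r)) \land \lnot r   (double negation)
≡ (\lnot (r \lor p) \lor \lnot (s \lor p \lor \lnot r)) \land \lnot r   (De Morgan)
≡ ((\lnot r \land \lnot p) \lor \lnot (s \lor p \lor \lnot r)) \land \lnot r   (De Morgan)
≡ ((\lnot r \land \lnot p) \lor (\lnot s \land \lnot p \land \lnot \lnot r)) \land \lnot r   (De Morgan)
≡ ((\lnot r \land \lnot p) \lor (\lnot s \land \lnot p \land r)) \land \lnot r   (double negation)
≡ (\lnot r \land \lnot p \land \lnot r) \lor (\lnot s \land \lnot p \land r \land \lnot r)   (distribute \land over \lor)
≡ \lnot r \land \lnot p   (simplify)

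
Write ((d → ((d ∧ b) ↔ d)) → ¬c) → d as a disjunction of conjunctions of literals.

(¬d ∧ c) ∨ d

((d → ((d ∧ b) ↔ d)) → ¬c) → d
≡ ¬((d → ((d ∧ b) ↔ d)) → ¬c) ∨ d   [eliminate →]
≡ ¬(¬(d → ((d ∧ b) ↔ d)) ∨ ¬c) ∨ d   [eliminate →]
≡ ¬(¬(¬d ∨ ((d ∧ b) ↔ d)) ∨ ¬c) ∨ d   [eliminate →]
≡ ¬(¬(¬d ∨ (((d ∧ b) → d) ∧ (d → (d ∧ b)))) ∨ ¬c) ∨ d   [eliminate ↔]
≡ ¬(¬(¬d ∨ ((¬(d ∧ b) ∨ d) ∧ (d → (d ∧ b)))) ∨ ¬c) ∨ d   [eliminate →]
≡ ¬(¬(¬d ∨ ((¬(d ∧ b) ∨ d) ∧ (¬d ∨ (d ∧ b)))) ∨ ¬c) ∨ d   [eliminate →]
≡ (¬¬(¬d ∨ ((¬(d ∧ b) ∨ d) ∧ (¬d ∨ (d ∧ b)))) ∧ ¬¬c) ∨ d   [De Morgan]
≡ ((¬d ∨ ((¬(d ∧ b) ∨ d) ∧ (¬d ∨ (d ∧ b)))) ∧ ¬¬c) ∨ d   [double negation]
≡ ((¬d ∨ ((¬d ∨ ¬b ∨ d) ∧ (¬d ∨ (d ∧ b)))) ∧ ¬¬c) ∨ d   [De Morgan]
≡ ((¬d ∨ ((¬d ∨ ¬b ∨ d) ∧ (¬d ∨ (d ∧ b)))) ∧ c) ∨ d   [double negation]
≡ (¬d ∧ c) ∨ (¬d ∧ ¬d ∧ c) ∨ (¬d ∧ d ∧ b ∧ c) ∨ (¬b ∧ ¬d ∧ c) ∨ (¬b ∧ d ∧ b ∧ c) ∨ (d ∧ ¬d ∧ c) ∨ (d ∧ d ∧ b ∧ c) ∨ d   [distribute ∧ over ∨]
≡ (¬d ∧ c) ∨ d   [simplify]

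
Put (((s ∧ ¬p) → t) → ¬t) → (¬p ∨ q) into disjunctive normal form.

(((s ∧ ¬p) → t) → ¬t) → (¬p ∨ q)
≡ ¬(((s ∧ ¬p) → t) → ¬t) ∨ ¬p ∨ q   — eliminate →
≡ ¬(¬((s ∧ ¬p) → t) ∨ ¬t) ∨ ¬p ∨ q   — eliminate →
≡ ¬(¬(¬(s ∧ ¬p) ∨ t) ∨ ¬t) ∨ ¬p ∨ q   — eliminate →
≡ (¬¬(¬(s ∧ ¬p) ∨ t) ∧ ¬¬t) ∨ ¬p ∨ q   — De Morgan
≡ ((¬(s ∧ ¬p) ∨ t) ∧ ¬¬t) ∨ ¬p ∨ q   — double negation
≡ ((¬s ∨ ¬¬p ∨ t) ∧ ¬¬t) ∨ ¬p ∨ q   — De Morgan
≡ ((¬s ∨ p ∨ t) ∧ ¬¬t) ∨ ¬p ∨ q   — double negation
≡ ((¬s ∨ p ∨ t) ∧ t) ∨ ¬p ∨ q   — double negation
≡ (¬s ∧ t) ∨ (p ∧ t) ∨ (t ∧ t) ∨ ¬p ∨ q   — distribute ∧ over ∨
≡ t ∨ ¬p ∨ q   — simplify

t ∨ ¬p ∨ q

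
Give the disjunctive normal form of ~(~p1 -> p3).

~(~p1 -> p3)
= ~(~~p1 | p3)
= ~~~p1 & ~p3
= ~p1 & ~p3

~p1 & ~p3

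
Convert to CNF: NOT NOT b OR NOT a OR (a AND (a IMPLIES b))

b OR NOT a

NOT NOT b OR NOT a OR (a AND (a IMPLIES b))
⇔ NOT NOT b OR NOT a OR (a AND (NOT a OR b))   [eliminate IMPLIES]
⇔ b OR NOT a OR (a AND (NOT a OR b))   [double negation]
⇔ (b OR NOT a OR a) AND (b OR NOT a OR NOT a OR b)   [distribute OR over AND]
⇔ b OR NOT a   [simplify]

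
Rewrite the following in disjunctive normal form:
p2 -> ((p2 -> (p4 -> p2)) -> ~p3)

p2 -> ((p2 -> (p4 -> p2)) -> ~p3)
⇔ ~p2 | ((p2 -> (p4 -> p2)) -> ~p3)   — eliminate ->
⇔ ~p2 | ~(p2 -> (p4 -> p2)) | ~p3   — eliminate ->
⇔ ~p2 | ~(~p2 | (p4 -> p2)) | ~p3   — eliminate ->
⇔ ~p2 | ~(~p2 | ~p4 | p2) | ~p3   — eliminate ->
⇔ ~p2 | (~~p2 & ~~p4 & ~p2) | ~p3   — De Morgan
⇔ ~p2 | (p2 & ~~p4 & ~p2) | ~p3   — double negation
⇔ ~p2 | (p2 & p4 & ~p2) | ~p3   — double negation
⇔ ~p2 | ~p3   — simplify

~p2 | ~p3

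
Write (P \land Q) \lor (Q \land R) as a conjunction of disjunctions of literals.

(P \land Q) \lor (Q \land R)
≡ (P \lor Q) \land (P \lor R) \land (Q \lor Q) \land (Q \lor R)   (distribute \lor over \land)
≡ (P \lor R) \land Q   (simplify)

(P \lor R) \land Q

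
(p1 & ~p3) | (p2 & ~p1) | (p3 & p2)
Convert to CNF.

(p1 & ~p3) | (p2 & ~p1) | (p3 & p2)
≡ (p1 | p2 | p3) & (p1 | p2 | p2) & (p1 | ~p1 | p3) & (p1 | ~p1 | p2) & (~p3 | p2 | p3) & (~p3 | p2 | p2) & (~p3 | ~p1 | p3) & (~p3 | ~p1 | p2)   [distribute | over &]
≡ (p1 | p2) & (~p3 | p2)   [simplify]

(p1 | p2) & (~p3 | p2)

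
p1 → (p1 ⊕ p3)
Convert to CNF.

p1 → (p1 ⊕ p3)
≡ ¬p1 ∨ (p1 ⊕ p3)   [eliminate →]
≡ ¬p1 ∨ ((p1 ∨ p3) ∧ ¬(p1 ∧ p3))   [expand ⊕]
≡ ¬p1 ∨ ((p1 ∨ p3) ∧ (¬p1 ∨ ¬p3))   [De Morgan]
≡ (¬p1 ∨ p1 ∨ p3) ∧ (¬p1 ∨ ¬p1 ∨ ¬p3)   [distribute ∨ over ∧]
≡ ¬p1 ∨ ¬p3   [simplify]

¬p1 ∨ ¬p3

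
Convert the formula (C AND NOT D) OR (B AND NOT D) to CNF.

(C OR B) AND NOT D

(C AND NOT D) OR (B AND NOT D)
≡ (C OR B) AND (C OR NOT D) AND (NOT D OR B) AND (NOT D OR NOT D)   [distribute OR over AND]
≡ (C OR B) AND NOT D   [simplify]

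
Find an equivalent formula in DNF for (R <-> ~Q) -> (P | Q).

(~Q & ~R) | P | Q

(R <-> ~Q) -> (P | Q)
≡ ~(R <-> ~Q) | P | Q   [eliminate ->]
≡ ~((R -> ~Q) & (~Q -> R)) | P | Q   [eliminate <->]
≡ ~((~R | ~Q) & (~Q -> R)) | P | Q   [eliminate ->]
≡ ~((~R | ~Q) & (~~Q | R)) | P | Q   [eliminate ->]
≡ ~(~R | ~Q) | ~(~~Q | R) | P | Q   [De Morgan]
≡ (~~R & ~~Q) | ~(~~Q | R) | P | Q   [De Morgan]
≡ (R & ~~Q) | ~(~~Q | R) | P | Q   [double negation]
≡ (R & Q) | ~(~~Q | R) | P | Q   [double negation]
≡ (R & Q) | (~~~Q & ~R) | P | Q   [De Morgan]
≡ (R & Q) | (~Q & ~R) | P | Q   [double negation]
≡ (~Q & ~R) | P | Q   [simplify]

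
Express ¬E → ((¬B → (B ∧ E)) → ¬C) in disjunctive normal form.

E ∨ ¬B ∨ ¬C

¬E → ((¬B → (B ∧ E)) → ¬C)
⇔ ¬¬E ∨ ((¬B → (B ∧ E)) → ¬C)
⇔ ¬¬E ∨ ¬(¬B → (B ∧ E)) ∨ ¬C
⇔ ¬¬E ∨ ¬(¬¬B ∨ (B ∧ E)) ∨ ¬C
⇔ E ∨ ¬(¬¬B ∨ (B ∧ E)) ∨ ¬C
⇔ E ∨ (¬¬¬B ∧ ¬(B ∧ E)) ∨ ¬C
⇔ E ∨ (¬B ∧ ¬(B ∧ E)) ∨ ¬C
⇔ E ∨ (¬B ∧ (¬B ∨ ¬E)) ∨ ¬C
⇔ E ∨ (¬B ∧ ¬B) ∨ (¬B ∧ ¬E) ∨ ¬C
⇔ E ∨ ¬B ∨ ¬C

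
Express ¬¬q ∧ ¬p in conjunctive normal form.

¬¬q ∧ ¬p
= q ∧ ¬p   (double negation)

q ∧ ¬p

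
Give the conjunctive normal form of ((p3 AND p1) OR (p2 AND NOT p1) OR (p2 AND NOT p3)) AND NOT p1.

(p3 OR p2) AND (p1 OR p2) AND NOT p1

((p3 AND p1) OR (p2 AND NOT p1) OR (p2 AND NOT p3)) AND NOT p1
= (p3 OR p2 OR p2) AND (p3 OR p2 OR NOT p3) AND (p3 OR NOT p1 OR p2) AND (p3 OR NOT p1 OR NOT p3) AND (p1 OR p2 OR p2) AND (p1 OR p2 OR NOT p3) AND (p1 OR NOT p1 OR p2) AND (p1 OR NOT p1 OR NOT p3) AND NOT p1   [distribute OR over AND]
= (p3 OR p2) AND (p1 OR p2) AND NOT p1   [simplify]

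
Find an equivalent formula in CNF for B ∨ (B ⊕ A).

B ∨ A

B ∨ (B ⊕ A)
⇔ B ∨ ((B ∨ A) ∧ ¬(B ∧ A))   [expand ⊕]
⇔ B ∨ ((B ∨ A) ∧ (¬B ∨ ¬A))   [De Morgan]
⇔ (B ∨ B ∨ A) ∧ (B ∨ ¬B ∨ ¬A)   [distribute ∨ over ∧]
⇔ B ∨ A   [simplify]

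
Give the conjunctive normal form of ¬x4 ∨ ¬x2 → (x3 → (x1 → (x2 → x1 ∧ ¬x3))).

x4 ∨ ¬x3 ∨ ¬x1 ∨ ¬x2

¬x4 ∨ ¬x2 → (x3 → (x1 → (x2 → x1 ∧ ¬x3)))
≡ ¬(¬x4 ∨ ¬x2) ∨ (x3 → (x1 → (x2 → x1 ∧ ¬x3)))   [eliminate →]
≡ ¬(¬x4 ∨ ¬x2) ∨ ¬x3 ∨ (x1 → (x2 → x1 ∧ ¬x3))   [eliminate →]
≡ ¬(¬x4 ∨ ¬x2) ∨ ¬x3 ∨ ¬x1 ∨ (x2 → x1 ∧ ¬x3)   [eliminate →]
≡ ¬(¬x4 ∨ ¬x2) ∨ ¬x3 ∨ ¬x1 ∨ ¬x2 ∨ x1 ∧ ¬x3   [eliminate →]
≡ ¬¬x4 ∧ ¬¬x2 ∨ ¬x3 ∨ ¬x1 ∨ ¬x2 ∨ x1 ∧ ¬x3   [De Morgan]
≡ x4 ∧ ¬¬x2 ∨ ¬x3 ∨ ¬x1 ∨ ¬x2 ∨ x1 ∧ ¬x3   [double negation]
≡ x4 ∧ x2 ∨ ¬x3 ∨ ¬x1 ∨ ¬x2 ∨ x1 ∧ ¬x3   [double negation]
≡ (x4 ∨ ¬x3 ∨ ¬x1 ∨ ¬x2 ∨ x1) ∧ (x4 ∨ ¬x3 ∨ ¬x1 ∨ ¬x2 ∨ ¬x3) ∧ (x2 ∨ ¬x3 ∨ ¬x1 ∨ ¬x2 ∨ x1) ∧ (x2 ∨ ¬x3 ∨ ¬x1 ∨ ¬x2 ∨ ¬x3)   [distribute ∨ over ∧]
≡ x4 ∨ ¬x3 ∨ ¬x1 ∨ ¬x2   [simplify]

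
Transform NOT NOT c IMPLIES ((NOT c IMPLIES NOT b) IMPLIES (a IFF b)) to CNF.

NOT NOT c IMPLIES ((NOT c IMPLIES NOT b) IMPLIES (a IFF b))
≡ NOT NOT NOT c OR ((NOT c IMPLIES NOT b) IMPLIES (a IFF b))   [eliminate IMPLIES]
≡ NOT NOT NOT c OR NOT (NOT c IMPLIES NOT b) OR (a IFF b)   [eliminate IMPLIES]
≡ NOT NOT NOT c OR NOT (NOT NOT c OR NOT b) OR (a IFF b)   [eliminate IMPLIES]
≡ NOT NOT NOT c OR NOT (NOT NOT c OR NOT b) OR ((a IMPLIES b) AND (b IMPLIES a))   [eliminate IFF]
≡ NOT NOT NOT c OR NOT (NOT NOT c OR NOT b) OR ((NOT a OR b) AND (b IMPLIES a))   [eliminate IMPLIES]
≡ NOT NOT NOT c OR NOT (NOT NOT c OR NOT b) OR ((NOT a OR b) AND (NOT b OR a))   [eliminate IMPLIES]
≡ NOT c OR NOT (NOT NOT c OR NOT b) OR ((NOT a OR b) AND (NOT b OR a))   [double negation]
≡ NOT c OR (NOT NOT NOT c AND NOT NOT b) OR ((NOT a OR b) AND (NOT b OR a))   [De Morgan]
≡ NOT c OR (NOT c AND NOT NOT b) OR ((NOT a OR b) AND (NOT b OR a))   [double negation]
≡ NOT c OR (NOT c AND b) OR ((NOT a OR b) AND (NOT b OR a))   [double negation]
≡ (NOT c OR NOT c OR NOT a OR b) AND (NOT c OR NOT c OR NOT b OR a) AND (NOT c OR b OR NOT a OR b) AND (NOT c OR b OR NOT b OR a)   [distribute OR over AND]
≡ (NOT c OR NOT a OR b) AND (NOT c OR NOT b OR a)   [simplify]

(NOT c OR NOT a OR b) AND (NOT c OR NOT b OR a)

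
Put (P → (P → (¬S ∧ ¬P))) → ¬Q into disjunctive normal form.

P ∨ ¬Q

(P → (P → (¬S ∧ ¬P))) → ¬Q
⇔ ¬(P → (P → (¬S ∧ ¬P))) ∨ ¬Q   — eliminate →
⇔ ¬(¬P ∨ (P → (¬S ∧ ¬P))) ∨ ¬Q   — eliminate →
⇔ ¬(¬P ∨ ¬P ∨ (¬S ∧ ¬P)) ∨ ¬Q   — eliminate →
⇔ (¬¬P ∧ ¬¬P ∧ ¬(¬S ∧ ¬P)) ∨ ¬Q   — De Morgan
⇔ (P ∧ ¬¬P ∧ ¬(¬S ∧ ¬P)) ∨ ¬Q   — double negation
⇔ (P ∧ P ∧ ¬(¬S ∧ ¬P)) ∨ ¬Q   — double negation
⇔ (P ∧ P ∧ (¬¬S ∨ ¬¬P)) ∨ ¬Q   — De Morgan
⇔ (P ∧ P ∧ (S ∨ ¬¬P)) ∨ ¬Q   — double negation
⇔ (P ∧ P ∧ (S ∨ P)) ∨ ¬Q   — double negation
⇔ (P ∧ P ∧ S) ∨ (P ∧ P ∧ P) ∨ ¬Q   — distribute ∧ over ∨
⇔ P ∨ ¬Q   — simplify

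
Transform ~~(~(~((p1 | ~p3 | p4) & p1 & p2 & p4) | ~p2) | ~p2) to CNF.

~~(~(~((p1 | ~p3 | p4) & p1 & p2 & p4) | ~p2) | ~p2)
≡ ~(~((p1 | ~p3 | p4) & p1 & p2 & p4) | ~p2) | ~p2   [double negation]
≡ (~~((p1 | ~p3 | p4) & p1 & p2 & p4) & ~~p2) | ~p2   [De Morgan]
≡ ((p1 | ~p3 | p4) & p1 & p2 & p4 & ~~p2) | ~p2   [double negation]
≡ ((p1 | ~p3 | p4) & p1 & p2 & p4 & p2) | ~p2   [double negation]
≡ (p1 | ~p3 | p4 | ~p2) & (p1 | ~p2) & (p2 | ~p2) & (p4 | ~p2) & (p2 | ~p2)   [distribute | over &]
≡ (p1 | ~p2) & (p4 | ~p2)   [simplify]

(p1 | ~p2) & (p4 | ~p2)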